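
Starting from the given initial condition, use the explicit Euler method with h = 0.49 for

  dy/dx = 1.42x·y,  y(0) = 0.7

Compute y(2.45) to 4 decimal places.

7.5486

Euler: y_{n+1} = y_n + h·f(x_n, y_n).
x=0.000000, y=0.700000: f=0.000000 → y ← 0.700000 + 0.49·0.000000 = 0.700000
x=0.490000, y=0.700000: f=0.487060 → y ← 0.700000 + 0.49·0.487060 = 0.938659
x=0.980000, y=0.938659: f=1.306238 → y ← 0.938659 + 0.49·1.306238 = 1.578716
x=1.470000, y=1.578716: f=3.295412 → y ← 1.578716 + 0.49·3.295412 = 3.193468
x=1.960000, y=3.193468: f=8.888061 → y ← 3.193468 + 0.49·8.888061 = 7.548618
y(2.45) ≈ 7.5486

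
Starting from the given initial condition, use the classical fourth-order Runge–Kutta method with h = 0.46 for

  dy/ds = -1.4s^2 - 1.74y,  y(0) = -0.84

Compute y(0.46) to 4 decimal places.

-0.4175

RK4: k1 = f(s_n, y_n); k2 = f(s_n + h/2, y_n + (h/2)·k1); k3 = f(s_n + h/2, y_n + (h/2)·k2); k4 = f(s_n + h, y_n + h·k3); y_{n+1} = y_n + (h/6)·(k1 + 2k2 + 2k3 + k4).
s=0.000000, y=-0.840000:
  k1 = f(0.000000, -0.840000) = 1.461600
  k2 = f(0.230000, -0.503832) = 0.802608
  k3 = f(0.230000, -0.655400) = 1.066336
  k4 = f(0.460000, -0.349485) = 0.311864
  y ← -0.840000 + (0.46/6)·(k1 + 2k2 + 2k3 + k4) = -0.417463
y(0.46) ≈ -0.4175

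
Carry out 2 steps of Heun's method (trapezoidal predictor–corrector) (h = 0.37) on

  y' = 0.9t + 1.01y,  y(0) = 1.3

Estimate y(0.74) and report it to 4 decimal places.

3.0057

Heun: k1 = f(t_n, y_n); k2 = f(t_n + h, y_n + h·k1); y_{n+1} = y_n + (h/2)·(k1 + k2).
t=0.000000, y=1.300000:
  k1 = f(0.000000, 1.300000) = 1.313000
  k2 = f(0.370000, 1.785810) = 2.136668
  y ← 1.300000 + (0.37/2)·(1.313000 + 2.136668) = 1.938189
t=0.370000, y=1.938189:
  k1 = f(0.370000, 1.938189) = 2.290570
  k2 = f(0.740000, 2.785700) = 3.479557
  y ← 1.938189 + (0.37/2)·(2.290570 + 3.479557) = 3.005662
y(0.74) ≈ 3.0057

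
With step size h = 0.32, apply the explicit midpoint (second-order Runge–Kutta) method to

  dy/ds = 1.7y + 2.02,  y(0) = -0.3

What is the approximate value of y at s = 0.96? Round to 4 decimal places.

Midpoint: k1 = f(s_n, y_n); k2 = f(s_n + h/2, y_n + (h/2)·k1); y_{n+1} = y_n + h·k2.
s=0.000000, y=-0.300000:
  k1 = f(0.000000, -0.300000) = 1.510000
  k2 = f(0.160000, -0.058400) = 1.920720
  y ← -0.300000 + 0.32·1.920720 = 0.314630
s=0.320000, y=0.314630:
  k1 = f(0.320000, 0.314630) = 2.554872
  k2 = f(0.480000, 0.723410) = 3.249797
  y ← 0.314630 + 0.32·3.249797 = 1.354565
s=0.640000, y=1.354565:
  k1 = f(0.640000, 1.354565) = 4.322761
  k2 = f(0.800000, 2.046207) = 5.498552
  y ← 1.354565 + 0.32·5.498552 = 3.114102
y(0.96) ≈ 3.1141

3.1141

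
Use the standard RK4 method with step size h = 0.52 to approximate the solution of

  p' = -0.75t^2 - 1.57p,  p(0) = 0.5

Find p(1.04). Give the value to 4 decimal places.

-0.0980

RK4: k1 = f(t_n, p_n); k2 = f(t_n + h/2, p_n + (h/2)·k1); k3 = f(t_n + h/2, p_n + (h/2)·k2); k4 = f(t_n + h, p_n + h·k3); p_{n+1} = p_n + (h/6)·(k1 + 2k2 + 2k3 + k4).
t=0.000000, p=0.500000:
  k1 = f(0.000000, 0.500000) = -0.785000
  k2 = f(0.260000, 0.295900) = -0.515263
  k3 = f(0.260000, 0.366032) = -0.625370
  k4 = f(0.520000, 0.174808) = -0.477248
  p ← 0.500000 + (0.52/6)·(k1 + 2k2 + 2k3 + k4) = 0.192895
t=0.520000, p=0.192895:
  k1 = f(0.520000, 0.192895) = -0.505646
  k2 = f(0.780000, 0.061428) = -0.552741
  k3 = f(0.780000, 0.049183) = -0.533517
  k4 = f(1.040000, -0.084533) = -0.678483
  p ← 0.192895 + (0.52/6)·(k1 + 2k2 + 2k3 + k4) = -0.098014
p(1.04) ≈ -0.0980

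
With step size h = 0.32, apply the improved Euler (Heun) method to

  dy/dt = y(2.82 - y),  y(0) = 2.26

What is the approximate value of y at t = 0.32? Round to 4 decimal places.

2.5286

Heun: k1 = f(t_n, y_n); k2 = f(t_n + h, y_n + h·k1); y_{n+1} = y_n + (h/2)·(k1 + k2).
t=0.000000, y=2.260000:
  k1 = f(0.000000, 2.260000) = 1.265600
  k2 = f(0.320000, 2.664992) = 0.413095
  y ← 2.260000 + (0.32/2)·(1.265600 + 0.413095) = 2.528591
y(0.32) ≈ 2.5286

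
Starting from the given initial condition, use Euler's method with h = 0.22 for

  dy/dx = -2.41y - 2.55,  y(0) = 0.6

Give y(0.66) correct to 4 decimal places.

-0.8862

Euler: y_{n+1} = y_n + h·f(x_n, y_n).
x=0.000000, y=0.600000: f=-3.996000 → y ← 0.600000 + 0.22·(-3.996000) = -0.279120
x=0.220000, y=-0.279120: f=-1.877321 → y ← -0.279120 + 0.22·(-1.877321) = -0.692131
x=0.440000, y=-0.692131: f=-0.881965 → y ← -0.692131 + 0.22·(-0.881965) = -0.886163
y(0.66) ≈ -0.8862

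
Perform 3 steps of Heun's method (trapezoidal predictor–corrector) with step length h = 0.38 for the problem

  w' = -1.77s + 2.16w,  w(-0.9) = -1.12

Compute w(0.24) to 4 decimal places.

Heun: k1 = f(s_n, w_n); k2 = f(s_n + h, w_n + h·k1); w_{n+1} = w_n + (h/2)·(k1 + k2).
s=-0.900000, w=-1.120000:
  k1 = f(-0.900000, -1.120000) = -0.826200
  k2 = f(-0.520000, -1.433956) = -2.176945
  w ← -1.120000 + (0.38/2)·(-0.826200 + (-2.176945)) = -1.690598
s=-0.520000, w=-1.690598:
  k1 = f(-0.520000, -1.690598) = -2.731291
  k2 = f(-0.140000, -2.728488) = -5.645734
  w ← -1.690598 + (0.38/2)·(-2.731291 + (-5.645734)) = -3.282232
s=-0.140000, w=-3.282232:
  k1 = f(-0.140000, -3.282232) = -6.841822
  k2 = f(0.240000, -5.882124) = -13.130189
  w ← -3.282232 + (0.38/2)·(-6.841822 + (-13.130189)) = -7.076914
w(0.24) ≈ -7.0769

-7.0769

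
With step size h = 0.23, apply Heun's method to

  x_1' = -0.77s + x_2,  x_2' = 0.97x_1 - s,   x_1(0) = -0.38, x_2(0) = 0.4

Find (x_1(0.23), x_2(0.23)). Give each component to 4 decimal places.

Heun on (x_1,x_2): k1 = f(s_n, state_n); k2 = f(s_n + h, state_n + h·k1); state_{n+1} = state_n + (h/2)·(k1 + k2).
0.000000: (-0.380000, 0.400000)
  k1 = (0.400000, -0.368600)
  predictor → (-0.288000, 0.315222)
  k2 = (0.138122, -0.509360)
  → (-0.318116, 0.299035)
(x_1(0.23), x_2(0.23)) ≈ (-0.3181, 0.2990)

-0.3181, 0.2990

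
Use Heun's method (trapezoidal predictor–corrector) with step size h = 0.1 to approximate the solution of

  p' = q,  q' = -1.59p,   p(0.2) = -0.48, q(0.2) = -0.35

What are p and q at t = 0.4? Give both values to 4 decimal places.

Heun on (p,q): k1 = f(t_n, state_n); k2 = f(t_n + h, state_n + h·k1); state_{n+1} = state_n + (h/2)·(k1 + k2).
0.200000: (-0.480000, -0.350000)
  k1 = (-0.350000, 0.763200)
  predictor → (-0.515000, -0.273680)
  k2 = (-0.273680, 0.818850)
  → (-0.511184, -0.270897)
0.300000: (-0.511184, -0.270897)
  k1 = (-0.270897, 0.812783)
  predictor → (-0.538274, -0.189619)
  k2 = (-0.189619, 0.855855)
  → (-0.534210, -0.187466)
(p(0.4), q(0.4)) ≈ (-0.5342, -0.1875)

-0.5342, -0.1875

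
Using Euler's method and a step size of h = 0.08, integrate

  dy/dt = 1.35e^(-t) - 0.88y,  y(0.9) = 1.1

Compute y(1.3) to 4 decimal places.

Euler: y_{n+1} = y_n + h·f(t_n, y_n).
t=0.900000, y=1.100000: f=-0.419131 → y ← 1.100000 + 0.08·(-0.419131) = 1.066470
t=0.980000, y=1.066470: f=-0.431823 → y ← 1.066470 + 0.08·(-0.431823) = 1.031924
t=1.060000, y=1.031924: f=-0.440377 → y ← 1.031924 + 0.08·(-0.440377) = 0.996693
t=1.140000, y=0.996693: f=-0.445335 → y ← 0.996693 + 0.08·(-0.445335) = 0.961067
t=1.220000, y=0.961067: f=-0.447178 → y ← 0.961067 + 0.08·(-0.447178) = 0.925292
y(1.3) ≈ 0.9253

0.9253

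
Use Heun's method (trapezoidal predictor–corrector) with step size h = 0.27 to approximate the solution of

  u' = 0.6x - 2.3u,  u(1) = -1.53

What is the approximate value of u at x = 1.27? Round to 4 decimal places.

-0.7413

Heun: k1 = f(x_n, u_n); k2 = f(x_n + h, u_n + h·k1); u_{n+1} = u_n + (h/2)·(k1 + k2).
x=1.000000, u=-1.530000:
  k1 = f(1.000000, -1.530000) = 4.119000
  k2 = f(1.270000, -0.417870) = 1.723101
  u ← -1.530000 + (0.27/2)·(4.119000 + 1.723101) = -0.741316
u(1.27) ≈ -0.7413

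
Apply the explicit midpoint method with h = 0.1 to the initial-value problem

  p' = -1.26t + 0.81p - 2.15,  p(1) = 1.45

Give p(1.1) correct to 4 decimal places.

1.2111

Midpoint: k1 = f(t_n, p_n); k2 = f(t_n + h/2, p_n + (h/2)·k1); p_{n+1} = p_n + h·k2.
t=1.000000, p=1.450000:
  k1 = f(1.000000, 1.450000) = -2.235500
  k2 = f(1.050000, 1.338225) = -2.389038
  p ← 1.450000 + 0.1·(-2.389038) = 1.211096
p(1.1) ≈ 1.2111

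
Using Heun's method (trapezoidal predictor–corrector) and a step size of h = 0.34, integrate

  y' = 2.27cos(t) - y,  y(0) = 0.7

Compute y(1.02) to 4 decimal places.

1.3653

Heun: k1 = f(t_n, y_n); k2 = f(t_n + h, y_n + h·k1); y_{n+1} = y_n + (h/2)·(k1 + k2).
t=0.000000, y=0.700000:
  k1 = f(0.000000, 0.700000) = 1.570000
  k2 = f(0.340000, 1.233800) = 0.906253
  y ← 0.700000 + (0.34/2)·(1.570000 + 0.906253) = 1.120963
t=0.340000, y=1.120963:
  k1 = f(0.340000, 1.120963) = 1.019090
  k2 = f(0.680000, 1.467454) = 0.297636
  y ← 1.120963 + (0.34/2)·(1.019090 + 0.297636) = 1.344807
t=0.680000, y=1.344807:
  k1 = f(0.680000, 1.344807) = 0.420284
  k2 = f(1.020000, 1.487703) = -0.299662
  y ← 1.344807 + (0.34/2)·(0.420284 + (-0.299662)) = 1.365312
y(1.02) ≈ 1.3653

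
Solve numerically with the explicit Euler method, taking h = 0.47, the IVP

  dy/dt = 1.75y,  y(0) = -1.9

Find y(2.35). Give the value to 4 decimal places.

-38.2025

Euler: y_{n+1} = y_n + h·f(t_n, y_n).
t=0.000000, y=-1.900000: f=-3.325000 → y ← -1.900000 + 0.47·(-3.325000) = -3.462750
t=0.470000, y=-3.462750: f=-6.059812 → y ← -3.462750 + 0.47·(-6.059812) = -6.310862
t=0.940000, y=-6.310862: f=-11.044008 → y ← -6.310862 + 0.47·(-11.044008) = -11.501546
t=1.410000, y=-11.501546: f=-20.127705 → y ← -11.501546 + 0.47·(-20.127705) = -20.961567
t=1.880000, y=-20.961567: f=-36.682743 → y ← -20.961567 + 0.47·(-36.682743) = -38.202456
y(2.35) ≈ -38.2025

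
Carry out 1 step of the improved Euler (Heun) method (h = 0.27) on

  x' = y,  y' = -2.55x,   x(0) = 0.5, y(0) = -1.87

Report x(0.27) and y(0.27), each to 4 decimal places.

Heun on (x,y): k1 = f(t_n, state_n); k2 = f(t_n + h, state_n + h·k1); state_{n+1} = state_n + (h/2)·(k1 + k2).
0.000000: (0.500000, -1.870000)
  k1 = (-1.870000, -1.275000)
  predictor → (-0.004900, -2.214250)
  k2 = (-2.214250, 0.012495)
  → (-0.051374, -2.040438)
(x(0.27), y(0.27)) ≈ (-0.0514, -2.0404)

-0.0514, -2.0404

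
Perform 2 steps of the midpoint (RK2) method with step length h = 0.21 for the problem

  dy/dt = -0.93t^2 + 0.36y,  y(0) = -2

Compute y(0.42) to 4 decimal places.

Midpoint: k1 = f(t_n, y_n); k2 = f(t_n + h/2, y_n + (h/2)·k1); y_{n+1} = y_n + h·k2.
t=0.000000, y=-2.000000:
  k1 = f(0.000000, -2.000000) = -0.720000
  k2 = f(0.105000, -2.075600) = -0.757469
  y ← -2.000000 + 0.21·(-0.757469) = -2.159069
t=0.210000, y=-2.159069:
  k1 = f(0.210000, -2.159069) = -0.818278
  k2 = f(0.315000, -2.244988) = -0.900475
  y ← -2.159069 + 0.21·(-0.900475) = -2.348168
y(0.42) ≈ -2.3482

-2.3482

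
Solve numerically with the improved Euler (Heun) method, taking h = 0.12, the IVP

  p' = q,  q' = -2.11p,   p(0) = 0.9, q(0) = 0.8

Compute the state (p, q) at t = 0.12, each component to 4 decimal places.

0.9823, 0.5600

Heun on (p,q): k1 = f(t_n, state_n); k2 = f(t_n + h, state_n + h·k1); state_{n+1} = state_n + (h/2)·(k1 + k2).
0.000000: (0.900000, 0.800000)
  k1 = (0.800000, -1.899000)
  predictor → (0.996000, 0.572120)
  k2 = (0.572120, -2.101560)
  → (0.982327, 0.559966)
(p(0.12), q(0.12)) ≈ (0.9823, 0.5600)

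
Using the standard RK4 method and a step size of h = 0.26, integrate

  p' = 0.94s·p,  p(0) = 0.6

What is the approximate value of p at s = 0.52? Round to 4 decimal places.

0.6813

RK4: k1 = f(s_n, p_n); k2 = f(s_n + h/2, p_n + (h/2)·k1); k3 = f(s_n + h/2, p_n + (h/2)·k2); k4 = f(s_n + h, p_n + h·k3); p_{n+1} = p_n + (h/6)·(k1 + 2k2 + 2k3 + k4).
s=0.000000, p=0.600000:
  k1 = f(0.000000, 0.600000) = 0.000000
  k2 = f(0.130000, 0.600000) = 0.073320
  k3 = f(0.130000, 0.609532) = 0.074485
  k4 = f(0.260000, 0.619366) = 0.151373
  p ← 0.600000 + (0.26/6)·(k1 + 2k2 + 2k3 + k4) = 0.619369
s=0.260000, p=0.619369:
  k1 = f(0.260000, 0.619369) = 0.151374
  k2 = f(0.390000, 0.639048) = 0.234275
  k3 = f(0.390000, 0.649825) = 0.238226
  k4 = f(0.520000, 0.681308) = 0.333023
  p ← 0.619369 + (0.26/6)·(k1 + 2k2 + 2k3 + k4) = 0.681310
p(0.52) ≈ 0.6813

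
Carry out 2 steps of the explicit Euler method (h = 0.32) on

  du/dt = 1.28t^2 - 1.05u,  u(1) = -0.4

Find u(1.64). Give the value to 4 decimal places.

0.8093

Euler: u_{n+1} = u_n + h·f(t_n, u_n).
t=1.000000, u=-0.400000: f=1.700000 → u ← -0.400000 + 0.32·1.700000 = 0.144000
t=1.320000, u=0.144000: f=2.079072 → u ← 0.144000 + 0.32·2.079072 = 0.809303
u(1.64) ≈ 0.8093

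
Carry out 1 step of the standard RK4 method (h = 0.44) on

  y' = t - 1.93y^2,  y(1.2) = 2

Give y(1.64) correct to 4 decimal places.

RK4: k1 = f(t_n, y_n); k2 = f(t_n + h/2, y_n + (h/2)·k1); k3 = f(t_n + h/2, y_n + (h/2)·k2); k4 = f(t_n + h, y_n + h·k3); y_{n+1} = y_n + (h/6)·(k1 + 2k2 + 2k3 + k4).
t=1.200000, y=2.000000:
  k1 = f(1.200000, 2.000000) = -6.520000
  k2 = f(1.420000, 0.565600) = 0.802587
  k3 = f(1.420000, 2.176569) = -7.723284
  k4 = f(1.640000, -1.398245) = -2.133321
  y ← 2.000000 + (0.44/6)·(k1 + 2k2 + 2k3 + k4) = 0.350388
y(1.64) ≈ 0.3504

0.3504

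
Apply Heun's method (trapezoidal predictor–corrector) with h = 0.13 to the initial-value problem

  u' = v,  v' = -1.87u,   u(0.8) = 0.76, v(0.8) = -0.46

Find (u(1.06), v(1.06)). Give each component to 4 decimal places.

0.5944, -0.7947

Heun on (u,v): k1 = f(t_n, state_n); k2 = f(t_n + h, state_n + h·k1); state_{n+1} = state_n + (h/2)·(k1 + k2).
0.800000: (0.760000, -0.460000)
  k1 = (-0.460000, -1.421200)
  predictor → (0.700200, -0.644756)
  k2 = (-0.644756, -1.309374)
  → (0.688191, -0.637487)
0.930000: (0.688191, -0.637487)
  k1 = (-0.637487, -1.286917)
  predictor → (0.605318, -0.804787)
  k2 = (-0.804787, -1.131944)
  → (0.594443, -0.794713)
(u(1.06), v(1.06)) ≈ (0.5944, -0.7947)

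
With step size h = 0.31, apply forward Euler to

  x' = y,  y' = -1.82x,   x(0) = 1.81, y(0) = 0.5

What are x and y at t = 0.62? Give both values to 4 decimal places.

Euler on (x,y): x_{n+1} = x_n + h·x', y_{n+1} = y_n + h·y'.
0.000000: (1.810000, 0.500000); f=(0.500000, -3.294200) → (1.965000, -0.521202)
0.310000: (1.965000, -0.521202); f=(-0.521202, -3.576300) → (1.803427, -1.629855)
(x(0.62), y(0.62)) ≈ (1.8034, -1.6299)

1.8034, -1.6299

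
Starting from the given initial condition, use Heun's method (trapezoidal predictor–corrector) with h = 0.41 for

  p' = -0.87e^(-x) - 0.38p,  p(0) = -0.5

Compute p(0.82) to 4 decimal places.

-0.7754

Heun: k1 = f(x_n, p_n); k2 = f(x_n + h, p_n + h·k1); p_{n+1} = p_n + (h/2)·(k1 + k2).
x=0.000000, p=-0.500000:
  k1 = f(0.000000, -0.500000) = -0.680000
  k2 = f(0.410000, -0.778800) = -0.281432
  p ← -0.500000 + (0.41/2)·(-0.680000 + (-0.281432)) = -0.697094
x=0.410000, p=-0.697094:
  k1 = f(0.410000, -0.697094) = -0.312480
  k2 = f(0.820000, -0.825210) = -0.069596
  p ← -0.697094 + (0.41/2)·(-0.312480 + (-0.069596)) = -0.775419
p(0.82) ≈ -0.7754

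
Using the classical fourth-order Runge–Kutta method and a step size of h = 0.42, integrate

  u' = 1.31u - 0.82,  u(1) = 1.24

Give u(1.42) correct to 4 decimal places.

RK4: k1 = f(t_n, u_n); k2 = f(t_n + h/2, u_n + (h/2)·k1); k3 = f(t_n + h/2, u_n + (h/2)·k2); k4 = f(t_n + h, u_n + h·k3); u_{n+1} = u_n + (h/6)·(k1 + 2k2 + 2k3 + k4).
t=1.000000, u=1.240000:
  k1 = f(1.000000, 1.240000) = 0.804400
  k2 = f(1.210000, 1.408924) = 1.025690
  k3 = f(1.210000, 1.455395) = 1.086567
  k4 = f(1.420000, 1.696358) = 1.402229
  u ← 1.240000 + (0.42/6)·(k1 + 2k2 + 2k3 + k4) = 1.690180
u(1.42) ≈ 1.6902

1.6902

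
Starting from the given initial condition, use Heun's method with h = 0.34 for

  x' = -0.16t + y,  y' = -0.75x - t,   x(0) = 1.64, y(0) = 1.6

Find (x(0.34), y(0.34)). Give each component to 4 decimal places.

Heun on (x,y): k1 = f(t_n, state_n); k2 = f(t_n + h, state_n + h·k1); state_{n+1} = state_n + (h/2)·(k1 + k2).
0.000000: (1.640000, 1.600000)
  k1 = (1.600000, -1.230000)
  predictor → (2.184000, 1.181800)
  k2 = (1.127400, -1.978000)
  → (2.103658, 1.054640)
(x(0.34), y(0.34)) ≈ (2.1037, 1.0546)

2.1037, 1.0546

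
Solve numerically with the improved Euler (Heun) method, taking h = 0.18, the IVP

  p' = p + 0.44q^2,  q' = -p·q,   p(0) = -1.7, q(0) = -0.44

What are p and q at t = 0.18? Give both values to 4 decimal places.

-2.0114, -0.6103

Heun on (p,q): k1 = f(t_n, state_n); k2 = f(t_n + h, state_n + h·k1); state_{n+1} = state_n + (h/2)·(k1 + k2).
0.000000: (-1.700000, -0.440000)
  k1 = (-1.614816, -0.748000)
  predictor → (-1.990667, -0.574640)
  k2 = (-1.845374, -1.143917)
  → (-2.011417, -0.610273)
(p(0.18), q(0.18)) ≈ (-2.0114, -0.6103)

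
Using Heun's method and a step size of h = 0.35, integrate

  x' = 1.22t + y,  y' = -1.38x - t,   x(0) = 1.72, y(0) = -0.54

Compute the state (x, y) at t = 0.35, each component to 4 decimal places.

Heun on (x,y): k1 = f(t_n, state_n); k2 = f(t_n + h, state_n + h·k1); state_{n+1} = state_n + (h/2)·(k1 + k2).
0.000000: (1.720000, -0.540000)
  k1 = (-0.540000, -2.373600)
  predictor → (1.531000, -1.370760)
  k2 = (-0.943760, -2.462780)
  → (1.460342, -1.386367)
(x(0.35), y(0.35)) ≈ (1.4603, -1.3864)

1.4603, -1.3864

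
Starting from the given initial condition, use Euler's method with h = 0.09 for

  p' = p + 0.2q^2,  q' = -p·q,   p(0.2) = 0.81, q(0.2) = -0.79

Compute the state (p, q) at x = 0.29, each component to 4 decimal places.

0.8941, -0.7324

Euler on (p,q): p_{n+1} = p_n + h·p', q_{n+1} = q_n + h·q'.
0.200000: (0.810000, -0.790000); f=(0.934820, 0.639900) → (0.894134, -0.732409)
(p(0.29), q(0.29)) ≈ (0.8941, -0.7324)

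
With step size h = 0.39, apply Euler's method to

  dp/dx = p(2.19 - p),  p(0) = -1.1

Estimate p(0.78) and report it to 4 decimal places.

-7.1162

Euler: p_{n+1} = p_n + h·f(x_n, p_n).
x=0.000000, p=-1.100000: f=-3.619000 → p ← -1.100000 + 0.39·(-3.619000) = -2.511410
x=0.390000, p=-2.511410: f=-11.807168 → p ← -2.511410 + 0.39·(-11.807168) = -7.116206
p(0.78) ≈ -7.1162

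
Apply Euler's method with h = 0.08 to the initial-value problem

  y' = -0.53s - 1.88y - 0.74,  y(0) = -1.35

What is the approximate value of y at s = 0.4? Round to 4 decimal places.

-0.8462

Euler: y_{n+1} = y_n + h·f(s_n, y_n).
s=0.000000, y=-1.350000: f=1.798000 → y ← -1.350000 + 0.08·1.798000 = -1.206160
s=0.080000, y=-1.206160: f=1.485181 → y ← -1.206160 + 0.08·1.485181 = -1.087346
s=0.160000, y=-1.087346: f=1.219410 → y ← -1.087346 + 0.08·1.219410 = -0.989793
s=0.240000, y=-0.989793: f=0.993610 → y ← -0.989793 + 0.08·0.993610 = -0.910304
s=0.320000, y=-0.910304: f=0.801771 → y ← -0.910304 + 0.08·0.801771 = -0.846162
y(0.4) ≈ -0.8462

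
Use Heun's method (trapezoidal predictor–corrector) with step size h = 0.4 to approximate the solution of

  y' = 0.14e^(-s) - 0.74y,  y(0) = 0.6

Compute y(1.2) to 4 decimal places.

0.3090

Heun: k1 = f(s_n, y_n); k2 = f(s_n + h, y_n + h·k1); y_{n+1} = y_n + (h/2)·(k1 + k2).
s=0.000000, y=0.600000:
  k1 = f(0.000000, 0.600000) = -0.304000
  k2 = f(0.400000, 0.478400) = -0.260171
  y ← 0.600000 + (0.4/2)·(-0.304000 + (-0.260171)) = 0.487166
s=0.400000, y=0.487166:
  k1 = f(0.400000, 0.487166) = -0.266658
  k2 = f(0.800000, 0.380503) = -0.218666
  y ← 0.487166 + (0.4/2)·(-0.266658 + (-0.218666)) = 0.390101
s=0.800000, y=0.390101:
  k1 = f(0.800000, 0.390101) = -0.225769
  k2 = f(1.200000, 0.299794) = -0.179680
  y ← 0.390101 + (0.4/2)·(-0.225769 + (-0.179680)) = 0.309011
y(1.2) ≈ 0.3090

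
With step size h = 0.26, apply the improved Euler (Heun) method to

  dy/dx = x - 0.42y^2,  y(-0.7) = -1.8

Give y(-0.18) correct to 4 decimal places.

Heun: k1 = f(x_n, y_n); k2 = f(x_n + h, y_n + h·k1); y_{n+1} = y_n + (h/2)·(k1 + k2).
x=-0.700000, y=-1.800000:
  k1 = f(-0.700000, -1.800000) = -2.060800
  k2 = f(-0.440000, -2.335808) = -2.731520
  y ← -1.800000 + (0.26/2)·(-2.060800 + (-2.731520)) = -2.423002
x=-0.440000, y=-2.423002:
  k1 = f(-0.440000, -2.423002) = -2.905793
  k2 = f(-0.180000, -3.178508) = -4.423223
  y ← -2.423002 + (0.26/2)·(-2.905793 + (-4.423223)) = -3.375774
y(-0.18) ≈ -3.3758

-3.3758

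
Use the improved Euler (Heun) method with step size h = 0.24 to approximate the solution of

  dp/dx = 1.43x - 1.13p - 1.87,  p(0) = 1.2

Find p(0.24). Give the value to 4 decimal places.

Heun: k1 = f(x_n, p_n); k2 = f(x_n + h, p_n + h·k1); p_{n+1} = p_n + (h/2)·(k1 + k2).
x=0.000000, p=1.200000:
  k1 = f(0.000000, 1.200000) = -3.226000
  k2 = f(0.240000, 0.425760) = -2.007909
  p ← 1.200000 + (0.24/2)·(-3.226000 + (-2.007909)) = 0.571931
p(0.24) ≈ 0.5719

0.5719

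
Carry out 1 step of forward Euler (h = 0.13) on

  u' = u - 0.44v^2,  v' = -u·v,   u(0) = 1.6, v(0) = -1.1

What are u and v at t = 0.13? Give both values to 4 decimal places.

1.7388, -0.8712

Euler on (u,v): u_{n+1} = u_n + h·u', v_{n+1} = v_n + h·v'.
0.000000: (1.600000, -1.100000); f=(1.067600, 1.760000) → (1.738788, -0.871200)
(u(0.13), v(0.13)) ≈ (1.7388, -0.8712)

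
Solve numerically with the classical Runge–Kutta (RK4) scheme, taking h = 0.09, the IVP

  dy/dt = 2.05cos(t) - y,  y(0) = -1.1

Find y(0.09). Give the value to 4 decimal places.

RK4: k1 = f(t_n, y_n); k2 = f(t_n + h/2, y_n + (h/2)·k1); k3 = f(t_n + h/2, y_n + (h/2)·k2); k4 = f(t_n + h, y_n + h·k3); y_{n+1} = y_n + (h/6)·(k1 + 2k2 + 2k3 + k4).
t=0.000000, y=-1.100000:
  k1 = f(0.000000, -1.100000) = 3.150000
  k2 = f(0.045000, -0.958250) = 3.006175
  k3 = f(0.045000, -0.964722) = 3.012647
  k4 = f(0.090000, -0.828862) = 2.870565
  y ← -1.100000 + (0.09/6)·(k1 + 2k2 + 2k3 + k4) = -0.829127
y(0.09) ≈ -0.8291

-0.8291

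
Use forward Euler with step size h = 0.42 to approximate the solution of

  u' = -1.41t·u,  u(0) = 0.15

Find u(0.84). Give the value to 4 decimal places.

0.1127

Euler: u_{n+1} = u_n + h·f(t_n, u_n).
t=0.000000, u=0.150000: f=0.000000 → u ← 0.150000 + 0.42·0.000000 = 0.150000
t=0.420000, u=0.150000: f=-0.088830 → u ← 0.150000 + 0.42·(-0.088830) = 0.112691
u(0.84) ≈ 0.1127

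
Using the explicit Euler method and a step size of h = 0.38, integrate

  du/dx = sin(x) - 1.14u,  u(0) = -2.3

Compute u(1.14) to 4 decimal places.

-0.0771

Euler: u_{n+1} = u_n + h·f(x_n, u_n).
x=0.000000, u=-2.300000: f=2.622000 → u ← -2.300000 + 0.38·2.622000 = -1.303640
x=0.380000, u=-1.303640: f=1.857070 → u ← -1.303640 + 0.38·1.857070 = -0.597953
x=0.760000, u=-0.597953: f=1.370588 → u ← -0.597953 + 0.38·1.370588 = -0.077130
u(1.14) ≈ -0.0771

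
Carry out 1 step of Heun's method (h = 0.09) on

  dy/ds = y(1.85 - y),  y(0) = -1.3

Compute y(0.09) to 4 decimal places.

Heun: k1 = f(s_n, y_n); k2 = f(s_n + h, y_n + h·k1); y_{n+1} = y_n + (h/2)·(k1 + k2).
s=0.000000, y=-1.300000:
  k1 = f(0.000000, -1.300000) = -4.095000
  k2 = f(0.090000, -1.668550) = -5.870877
  y ← -1.300000 + (0.09/2)·(-4.095000 + (-5.870877)) = -1.748464
y(0.09) ≈ -1.7485

-1.7485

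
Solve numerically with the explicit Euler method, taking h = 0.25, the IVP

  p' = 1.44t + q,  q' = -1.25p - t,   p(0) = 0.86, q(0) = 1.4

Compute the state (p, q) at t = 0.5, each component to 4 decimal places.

1.5828, 0.6906

Euler on (p,q): p_{n+1} = p_n + h·p', q_{n+1} = q_n + h·q'.
0.000000: (0.860000, 1.400000); f=(1.400000, -1.075000) → (1.210000, 1.131250)
0.250000: (1.210000, 1.131250); f=(1.491250, -1.762500) → (1.582812, 0.690625)
(p(0.5), q(0.5)) ≈ (1.5828, 0.6906)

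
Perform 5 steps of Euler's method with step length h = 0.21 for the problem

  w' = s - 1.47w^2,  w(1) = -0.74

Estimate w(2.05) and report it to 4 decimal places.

Euler: w_{n+1} = w_n + h·f(s_n, w_n).
s=1.000000, w=-0.740000: f=0.195028 → w ← -0.740000 + 0.21·0.195028 = -0.699044
s=1.210000, w=-0.699044: f=0.491666 → w ← -0.699044 + 0.21·0.491666 = -0.595794
s=1.420000, w=-0.595794: f=0.898193 → w ← -0.595794 + 0.21·0.898193 = -0.407174
s=1.630000, w=-0.407174: f=1.386288 → w ← -0.407174 + 0.21·1.386288 = -0.116053
s=1.840000, w=-0.116053: f=1.820201 → w ← -0.116053 + 0.21·1.820201 = 0.266189
w(2.05) ≈ 0.2662

0.2662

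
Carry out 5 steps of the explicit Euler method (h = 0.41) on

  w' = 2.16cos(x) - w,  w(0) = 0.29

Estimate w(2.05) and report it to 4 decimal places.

0.6186

Euler: w_{n+1} = w_n + h·f(x_n, w_n).
x=0.000000, w=0.290000: f=1.870000 → w ← 0.290000 + 0.41·1.870000 = 1.056700
x=0.410000, w=1.056700: f=0.924281 → w ← 1.056700 + 0.41·0.924281 = 1.435655
x=0.820000, w=1.435655: f=0.037943 → w ← 1.435655 + 0.41·0.037943 = 1.451212
x=1.230000, w=1.451212: f=-0.729258 → w ← 1.451212 + 0.41·(-0.729258) = 1.152216
x=1.640000, w=1.152216: f=-1.301576 → w ← 1.152216 + 0.41·(-1.301576) = 0.618569
w(2.05) ≈ 0.6186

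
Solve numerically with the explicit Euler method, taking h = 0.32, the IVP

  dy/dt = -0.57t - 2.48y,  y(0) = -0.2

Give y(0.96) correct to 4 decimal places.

Euler: y_{n+1} = y_n + h·f(t_n, y_n).
t=0.000000, y=-0.200000: f=0.496000 → y ← -0.200000 + 0.32·0.496000 = -0.041280
t=0.320000, y=-0.041280: f=-0.080026 → y ← -0.041280 + 0.32·(-0.080026) = -0.066888
t=0.640000, y=-0.066888: f=-0.198917 → y ← -0.066888 + 0.32·(-0.198917) = -0.130542
y(0.96) ≈ -0.1305

-0.1305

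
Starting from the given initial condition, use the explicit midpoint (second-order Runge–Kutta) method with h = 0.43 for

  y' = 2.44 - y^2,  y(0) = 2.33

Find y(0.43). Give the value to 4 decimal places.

Midpoint: k1 = f(x_n, y_n); k2 = f(x_n + h/2, y_n + (h/2)·k1); y_{n+1} = y_n + h·k2.
x=0.000000, y=2.330000:
  k1 = f(0.000000, 2.330000) = -2.988900
  k2 = f(0.215000, 1.687387) = -0.407273
  y ← 2.330000 + 0.43·(-0.407273) = 2.154873
y(0.43) ≈ 2.1549

2.1549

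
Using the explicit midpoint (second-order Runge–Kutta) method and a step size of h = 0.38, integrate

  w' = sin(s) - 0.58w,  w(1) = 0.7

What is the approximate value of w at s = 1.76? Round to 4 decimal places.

Midpoint: k1 = f(s_n, w_n); k2 = f(s_n + h/2, w_n + (h/2)·k1); w_{n+1} = w_n + h·k2.
s=1.000000, w=0.700000:
  k1 = f(1.000000, 0.700000) = 0.435471
  k2 = f(1.190000, 0.782739) = 0.474380
  w ← 0.700000 + 0.38·0.474380 = 0.880264
s=1.380000, w=0.880264:
  k1 = f(1.380000, 0.880264) = 0.471300
  k2 = f(1.570000, 0.969811) = 0.437509
  w ← 0.880264 + 0.38·0.437509 = 1.046518
w(1.76) ≈ 1.0465

1.0465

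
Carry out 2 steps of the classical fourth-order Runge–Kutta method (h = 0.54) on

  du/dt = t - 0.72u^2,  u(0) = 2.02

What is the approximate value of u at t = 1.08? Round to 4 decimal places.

1.1491

RK4: k1 = f(t_n, u_n); k2 = f(t_n + h/2, u_n + (h/2)·k1); k3 = f(t_n + h/2, u_n + (h/2)·k2); k4 = f(t_n + h, u_n + h·k3); u_{n+1} = u_n + (h/6)·(k1 + 2k2 + 2k3 + k4).
t=0.000000, u=2.020000:
  k1 = f(0.000000, 2.020000) = -2.937888
  k2 = f(0.270000, 1.226770) = -0.813575
  k3 = f(0.270000, 1.800335) = -2.063668
  k4 = f(0.540000, 0.905619) = -0.050505
  u ← 2.020000 + (0.54/6)·(k1 + 2k2 + 2k3 + k4) = 1.233141
t=0.540000, u=1.233141:
  k1 = f(0.540000, 1.233141) = -0.554858
  k2 = f(0.810000, 1.083329) = -0.034993
  k3 = f(0.810000, 1.223693) = -0.268145
  k4 = f(1.080000, 1.088343) = 0.227168
  u ← 1.233141 + (0.54/6)·(k1 + 2k2 + 2k3 + k4) = 1.149084
u(1.08) ≈ 1.1491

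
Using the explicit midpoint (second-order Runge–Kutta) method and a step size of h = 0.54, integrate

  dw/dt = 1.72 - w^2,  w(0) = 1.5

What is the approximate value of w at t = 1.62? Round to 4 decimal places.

Midpoint: k1 = f(t_n, w_n); k2 = f(t_n + h/2, w_n + (h/2)·k1); w_{n+1} = w_n + h·k2.
t=0.000000, w=1.500000:
  k1 = f(0.000000, 1.500000) = -0.530000
  k2 = f(0.270000, 1.356900) = -0.121178
  w ← 1.500000 + 0.54·(-0.121178) = 1.434564
t=0.540000, w=1.434564:
  k1 = f(0.540000, 1.434564) = -0.337974
  k2 = f(0.810000, 1.343311) = -0.084485
  w ← 1.434564 + 0.54·(-0.084485) = 1.388942
t=1.080000, w=1.388942:
  k1 = f(1.080000, 1.388942) = -0.209161
  k2 = f(1.350000, 1.332469) = -0.055473
  w ← 1.388942 + 0.54·(-0.055473) = 1.358987
w(1.62) ≈ 1.3590

1.3590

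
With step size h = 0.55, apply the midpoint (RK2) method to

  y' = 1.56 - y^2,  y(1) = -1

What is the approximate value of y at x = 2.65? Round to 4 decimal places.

0.8864

Midpoint: k1 = f(x_n, y_n); k2 = f(x_n + h/2, y_n + (h/2)·k1); y_{n+1} = y_n + h·k2.
x=1.000000, y=-1.000000:
  k1 = f(1.000000, -1.000000) = 0.560000
  k2 = f(1.275000, -0.846000) = 0.844284
  y ← -1.000000 + 0.55·0.844284 = -0.535644
x=1.550000, y=-0.535644:
  k1 = f(1.550000, -0.535644) = 1.273086
  k2 = f(1.825000, -0.185545) = 1.525573
  y ← -0.535644 + 0.55·1.525573 = 0.303421
x=2.100000, y=0.303421:
  k1 = f(2.100000, 0.303421) = 1.467935
  k2 = f(2.375000, 0.707104) = 1.060005
  y ← 0.303421 + 0.55·1.060005 = 0.886424
y(2.65) ≈ 0.8864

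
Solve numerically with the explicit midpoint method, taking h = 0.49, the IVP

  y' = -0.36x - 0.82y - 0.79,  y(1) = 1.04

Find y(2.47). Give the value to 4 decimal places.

Midpoint: k1 = f(x_n, y_n); k2 = f(x_n + h/2, y_n + (h/2)·k1); y_{n+1} = y_n + h·k2.
x=1.000000, y=1.040000:
  k1 = f(1.000000, 1.040000) = -2.002800
  k2 = f(1.245000, 0.549314) = -1.688637
  y ← 1.040000 + 0.49·(-1.688637) = 0.212568
x=1.490000, y=0.212568:
  k1 = f(1.490000, 0.212568) = -1.500705
  k2 = f(1.735000, -0.155105) = -1.287414
  y ← 0.212568 + 0.49·(-1.287414) = -0.418265
x=1.980000, y=-0.418265:
  k1 = f(1.980000, -0.418265) = -1.159823
  k2 = f(2.225000, -0.702422) = -1.015014
  y ← -0.418265 + 0.49·(-1.015014) = -0.915622
y(2.47) ≈ -0.9156

-0.9156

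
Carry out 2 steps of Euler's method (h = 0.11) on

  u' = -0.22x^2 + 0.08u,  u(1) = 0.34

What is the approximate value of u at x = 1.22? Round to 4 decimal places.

Euler: u_{n+1} = u_n + h·f(x_n, u_n).
x=1.000000, u=0.340000: f=-0.192800 → u ← 0.340000 + 0.11·(-0.192800) = 0.318792
x=1.110000, u=0.318792: f=-0.245559 → u ← 0.318792 + 0.11·(-0.245559) = 0.291781
u(1.22) ≈ 0.2918

0.2918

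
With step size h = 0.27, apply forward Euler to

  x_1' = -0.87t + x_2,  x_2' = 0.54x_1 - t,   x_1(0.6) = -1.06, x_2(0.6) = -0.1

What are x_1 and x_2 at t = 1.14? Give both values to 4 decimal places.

-1.5448, -0.8305

Euler on (x_1,x_2): x_1_{n+1} = x_1_n + h·x_1', x_2_{n+1} = x_2_n + h·x_2'.
0.600000: (-1.060000, -0.100000); f=(-0.622000, -1.172400) → (-1.227940, -0.416548)
0.870000: (-1.227940, -0.416548); f=(-1.173448, -1.533088) → (-1.544771, -0.830482)
(x_1(1.14), x_2(1.14)) ≈ (-1.5448, -0.8305)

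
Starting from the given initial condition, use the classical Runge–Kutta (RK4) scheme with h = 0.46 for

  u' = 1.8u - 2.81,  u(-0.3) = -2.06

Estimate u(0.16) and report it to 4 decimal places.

-6.7131

RK4: k1 = f(t_n, u_n); k2 = f(t_n + h/2, u_n + (h/2)·k1); k3 = f(t_n + h/2, u_n + (h/2)·k2); k4 = f(t_n + h, u_n + h·k3); u_{n+1} = u_n + (h/6)·(k1 + 2k2 + 2k3 + k4).
t=-0.300000, u=-2.060000:
  k1 = f(-0.300000, -2.060000) = -6.518000
  k2 = f(-0.070000, -3.559140) = -9.216452
  k3 = f(-0.070000, -4.179784) = -10.333611
  k4 = f(0.160000, -6.813461) = -15.074230
  u ← -2.060000 + (0.46/6)·(k1 + 2k2 + 2k3 + k4) = -6.713081
u(0.16) ≈ -6.7131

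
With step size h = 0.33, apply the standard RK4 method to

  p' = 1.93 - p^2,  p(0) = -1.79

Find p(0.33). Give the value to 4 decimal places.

RK4: k1 = f(s_n, p_n); k2 = f(s_n + h/2, p_n + (h/2)·k1); k3 = f(s_n + h/2, p_n + (h/2)·k2); k4 = f(s_n + h, p_n + h·k3); p_{n+1} = p_n + (h/6)·(k1 + 2k2 + 2k3 + k4).
s=0.000000, p=-1.790000:
  k1 = f(0.000000, -1.790000) = -1.274100
  k2 = f(0.165000, -2.000227) = -2.070906
  k3 = f(0.165000, -2.131699) = -2.614143
  k4 = f(0.330000, -2.652667) = -5.106643
  p ← -1.790000 + (0.33/6)·(k1 + 2k2 + 2k3 + k4) = -2.656296
p(0.33) ≈ -2.6563

-2.6563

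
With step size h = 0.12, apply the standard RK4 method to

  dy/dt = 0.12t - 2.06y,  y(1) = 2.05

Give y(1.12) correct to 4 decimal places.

1.6146

RK4: k1 = f(t_n, y_n); k2 = f(t_n + h/2, y_n + (h/2)·k1); k3 = f(t_n + h/2, y_n + (h/2)·k2); k4 = f(t_n + h, y_n + h·k3); y_{n+1} = y_n + (h/6)·(k1 + 2k2 + 2k3 + k4).
t=1.000000, y=2.050000:
  k1 = f(1.000000, 2.050000) = -4.103000
  k2 = f(1.060000, 1.803820) = -3.588669
  k3 = f(1.060000, 1.834680) = -3.652240
  k4 = f(1.120000, 1.611731) = -3.185766
  y ← 2.050000 + (0.12/6)·(k1 + 2k2 + 2k3 + k4) = 1.614588
y(1.12) ≈ 1.6146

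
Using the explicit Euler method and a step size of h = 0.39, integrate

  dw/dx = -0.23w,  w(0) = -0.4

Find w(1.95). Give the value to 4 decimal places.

Euler: w_{n+1} = w_n + h·f(x_n, w_n).
x=0.000000, w=-0.400000: f=0.092000 → w ← -0.400000 + 0.39·0.092000 = -0.364120
x=0.390000, w=-0.364120: f=0.083748 → w ← -0.364120 + 0.39·0.083748 = -0.331458
x=0.780000, w=-0.331458: f=0.076235 → w ← -0.331458 + 0.39·0.076235 = -0.301727
x=1.170000, w=-0.301727: f=0.069397 → w ← -0.301727 + 0.39·0.069397 = -0.274662
x=1.560000, w=-0.274662: f=0.063172 → w ← -0.274662 + 0.39·0.063172 = -0.250025
w(1.95) ≈ -0.2500

-0.2500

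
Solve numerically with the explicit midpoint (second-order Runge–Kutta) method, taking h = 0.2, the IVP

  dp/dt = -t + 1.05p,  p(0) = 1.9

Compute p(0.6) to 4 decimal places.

3.3355

Midpoint: k1 = f(t_n, p_n); k2 = f(t_n + h/2, p_n + (h/2)·k1); p_{n+1} = p_n + h·k2.
t=0.000000, p=1.900000:
  k1 = f(0.000000, 1.900000) = 1.995000
  k2 = f(0.100000, 2.099500) = 2.104475
  p ← 1.900000 + 0.2·2.104475 = 2.320895
t=0.200000, p=2.320895:
  k1 = f(0.200000, 2.320895) = 2.236940
  k2 = f(0.300000, 2.544589) = 2.371818
  p ← 2.320895 + 0.2·2.371818 = 2.795259
t=0.400000, p=2.795259:
  k1 = f(0.400000, 2.795259) = 2.535022
  k2 = f(0.500000, 3.048761) = 2.701199
  p ← 2.795259 + 0.2·2.701199 = 3.335498
p(0.6) ≈ 3.3355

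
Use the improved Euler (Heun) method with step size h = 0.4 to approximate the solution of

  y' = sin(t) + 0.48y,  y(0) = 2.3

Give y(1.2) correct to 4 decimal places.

4.8365

Heun: k1 = f(t_n, y_n); k2 = f(t_n + h, y_n + h·k1); y_{n+1} = y_n + (h/2)·(k1 + k2).
t=0.000000, y=2.300000:
  k1 = f(0.000000, 2.300000) = 1.104000
  k2 = f(0.400000, 2.741600) = 1.705386
  y ← 2.300000 + (0.4/2)·(1.104000 + 1.705386) = 2.861877
t=0.400000, y=2.861877:
  k1 = f(0.400000, 2.861877) = 1.763119
  k2 = f(0.800000, 3.567125) = 2.429576
  y ← 2.861877 + (0.4/2)·(1.763119 + 2.429576) = 3.700416
t=0.800000, y=3.700416:
  k1 = f(0.800000, 3.700416) = 2.493556
  k2 = f(1.200000, 4.697839) = 3.187002
  y ← 3.700416 + (0.4/2)·(2.493556 + 3.187002) = 4.836528
y(1.2) ≈ 4.8365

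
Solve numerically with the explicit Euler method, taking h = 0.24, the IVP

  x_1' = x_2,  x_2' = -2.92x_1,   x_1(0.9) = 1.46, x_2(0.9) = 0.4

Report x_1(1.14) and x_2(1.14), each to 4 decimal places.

Euler on (x_1,x_2): x_1_{n+1} = x_1_n + h·x_1', x_2_{n+1} = x_2_n + h·x_2'.
0.900000: (1.460000, 0.400000); f=(0.400000, -4.263200) → (1.556000, -0.623168)
(x_1(1.14), x_2(1.14)) ≈ (1.5560, -0.6232)

1.5560, -0.6232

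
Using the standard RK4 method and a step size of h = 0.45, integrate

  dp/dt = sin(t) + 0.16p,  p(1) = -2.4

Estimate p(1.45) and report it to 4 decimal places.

RK4: k1 = f(t_n, p_n); k2 = f(t_n + h/2, p_n + (h/2)·k1); k3 = f(t_n + h/2, p_n + (h/2)·k2); k4 = f(t_n + h, p_n + h·k3); p_{n+1} = p_n + (h/6)·(k1 + 2k2 + 2k3 + k4).
t=1.000000, p=-2.400000:
  k1 = f(1.000000, -2.400000) = 0.457471
  k2 = f(1.225000, -2.297069) = 0.573275
  k3 = f(1.225000, -2.271013) = 0.577444
  k4 = f(1.450000, -2.140150) = 0.650289
  p ← -2.400000 + (0.45/6)·(k1 + 2k2 + 2k3 + k4) = -2.144310
p(1.45) ≈ -2.1443

-2.1443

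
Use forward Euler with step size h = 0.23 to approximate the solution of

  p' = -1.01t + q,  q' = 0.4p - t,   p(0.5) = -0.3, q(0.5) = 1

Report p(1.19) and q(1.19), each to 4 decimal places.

-0.2269, 0.4370

Euler on (p,q): p_{n+1} = p_n + h·p', q_{n+1} = q_n + h·q'.
0.500000: (-0.300000, 1.000000); f=(0.495000, -0.620000) → (-0.186150, 0.857400)
0.730000: (-0.186150, 0.857400); f=(0.120100, -0.804460) → (-0.158527, 0.672374)
0.960000: (-0.158527, 0.672374); f=(-0.297226, -1.023411) → (-0.226889, 0.436990)
(p(1.19), q(1.19)) ≈ (-0.2269, 0.4370)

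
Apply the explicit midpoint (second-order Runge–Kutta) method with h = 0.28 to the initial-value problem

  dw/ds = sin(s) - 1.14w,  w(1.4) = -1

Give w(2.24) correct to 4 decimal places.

0.1009

Midpoint: k1 = f(s_n, w_n); k2 = f(s_n + h/2, w_n + (h/2)·k1); w_{n+1} = w_n + h·k2.
s=1.400000, w=-1.000000:
  k1 = f(1.400000, -1.000000) = 2.125450
  k2 = f(1.540000, -0.702437) = 1.800304
  w ← -1.000000 + 0.28·1.800304 = -0.495915
s=1.680000, w=-0.495915:
  k1 = f(1.680000, -0.495915) = 1.559386
  k2 = f(1.820000, -0.277601) = 1.285574
  w ← -0.495915 + 0.28·1.285574 = -0.135954
s=1.960000, w=-0.135954:
  k1 = f(1.960000, -0.135954) = 1.080199
  k2 = f(2.100000, 0.015274) = 0.845797
  w ← -0.135954 + 0.28·0.845797 = 0.100869
w(2.24) ≈ 0.1009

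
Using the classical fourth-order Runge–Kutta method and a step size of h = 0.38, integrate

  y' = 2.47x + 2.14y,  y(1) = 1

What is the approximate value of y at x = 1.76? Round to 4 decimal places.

RK4: k1 = f(x_n, y_n); k2 = f(x_n + h/2, y_n + (h/2)·k1); k3 = f(x_n + h/2, y_n + (h/2)·k2); k4 = f(x_n + h, y_n + h·k3); y_{n+1} = y_n + (h/6)·(k1 + 2k2 + 2k3 + k4).
x=1.000000, y=1.000000:
  k1 = f(1.000000, 1.000000) = 4.610000
  k2 = f(1.190000, 1.875900) = 6.953726
  k3 = f(1.190000, 2.321208) = 7.906685
  k4 = f(1.380000, 4.004540) = 11.978316
  y ← 1.000000 + (0.38/6)·(k1 + 2k2 + 2k3 + k4) = 3.932912
x=1.380000, y=3.932912:
  k1 = f(1.380000, 3.932912) = 11.825032
  k2 = f(1.570000, 6.179668) = 17.102390
  k3 = f(1.570000, 7.182366) = 19.248164
  k4 = f(1.760000, 11.247214) = 28.416238
  y ← 3.932912 + (0.38/6)·(k1 + 2k2 + 2k3 + k4) = 11.085929
y(1.76) ≈ 11.0859

11.0859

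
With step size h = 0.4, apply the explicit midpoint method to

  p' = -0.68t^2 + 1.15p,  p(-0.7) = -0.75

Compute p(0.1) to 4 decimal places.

-2.0016

Midpoint: k1 = f(t_n, p_n); k2 = f(t_n + h/2, p_n + (h/2)·k1); p_{n+1} = p_n + h·k2.
t=-0.700000, p=-0.750000:
  k1 = f(-0.700000, -0.750000) = -1.195700
  k2 = f(-0.500000, -0.989140) = -1.307511
  p ← -0.750000 + 0.4·(-1.307511) = -1.273004
t=-0.300000, p=-1.273004:
  k1 = f(-0.300000, -1.273004) = -1.525155
  k2 = f(-0.100000, -1.578035) = -1.821541
  p ← -1.273004 + 0.4·(-1.821541) = -2.001621
p(0.1) ≈ -2.0016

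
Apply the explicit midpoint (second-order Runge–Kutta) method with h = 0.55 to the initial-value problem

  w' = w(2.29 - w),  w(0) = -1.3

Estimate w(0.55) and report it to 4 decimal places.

-8.2246

Midpoint: k1 = f(x_n, w_n); k2 = f(x_n + h/2, w_n + (h/2)·k1); w_{n+1} = w_n + h·k2.
x=0.000000, w=-1.300000:
  k1 = f(0.000000, -1.300000) = -4.667000
  k2 = f(0.275000, -2.583425) = -12.590128
  w ← -1.300000 + 0.55·(-12.590128) = -8.224570
w(0.55) ≈ -8.2246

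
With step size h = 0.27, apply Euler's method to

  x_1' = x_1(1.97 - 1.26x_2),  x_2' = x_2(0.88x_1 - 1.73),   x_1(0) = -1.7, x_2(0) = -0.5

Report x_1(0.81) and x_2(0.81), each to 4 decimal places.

Euler on (x_1,x_2): x_1_{n+1} = x_1_n + h·x_1', x_2_{n+1} = x_2_n + h·x_2'.
0.000000: (-1.700000, -0.500000); f=(-4.420000, 1.613000) → (-2.893400, -0.064490)
0.270000: (-2.893400, -0.064490); f=(-5.935108, 0.275772) → (-4.495879, 0.009968)
0.540000: (-4.495879, 0.009968); f=(-8.800413, -0.056684) → (-6.871991, -0.005336)
(x_1(0.81), x_2(0.81)) ≈ (-6.8720, -0.0053)

-6.8720, -0.0053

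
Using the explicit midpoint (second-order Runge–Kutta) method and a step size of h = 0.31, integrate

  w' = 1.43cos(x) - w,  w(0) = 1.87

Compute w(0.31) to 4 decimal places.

Midpoint: k1 = f(x_n, w_n); k2 = f(x_n + h/2, w_n + (h/2)·k1); w_{n+1} = w_n + h·k2.
x=0.000000, w=1.870000:
  k1 = f(0.000000, 1.870000) = -0.440000
  k2 = f(0.155000, 1.801800) = -0.388944
  w ← 1.870000 + 0.31·(-0.388944) = 1.749428
w(0.31) ≈ 1.7494

1.7494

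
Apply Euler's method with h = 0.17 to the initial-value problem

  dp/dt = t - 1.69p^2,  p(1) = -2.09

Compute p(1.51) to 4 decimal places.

-15.5510

Euler: p_{n+1} = p_n + h·f(t_n, p_n).
t=1.000000, p=-2.090000: f=-6.382089 → p ← -2.090000 + 0.17·(-6.382089) = -3.174955
t=1.170000, p=-3.174955: f=-15.865775 → p ← -3.174955 + 0.17·(-15.865775) = -5.872137
t=1.340000, p=-5.872137: f=-56.934565 → p ← -5.872137 + 0.17·(-56.934565) = -15.551013
p(1.51) ≈ -15.5510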